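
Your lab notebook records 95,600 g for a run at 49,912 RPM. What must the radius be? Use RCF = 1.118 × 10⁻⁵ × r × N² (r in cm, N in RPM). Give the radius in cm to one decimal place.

95600 = 1.118 × 10⁻⁵ × r × (49912)²
r = 95600 / (1.118 × 10⁻⁵ × 2,491,207,744) = 95600 / 27851.7 ≈ 3.432 cm

3.4 cm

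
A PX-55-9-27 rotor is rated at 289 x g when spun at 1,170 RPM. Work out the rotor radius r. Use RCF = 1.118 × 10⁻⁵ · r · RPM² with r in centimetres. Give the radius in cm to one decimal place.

289 = 1.118 × 10⁻⁵ × r × (1170)²
r = 289 / (1.118 × 10⁻⁵ × 1,368,900) = 289 / 15.3043 ≈ 18.884 cm

≈ 18.9 cm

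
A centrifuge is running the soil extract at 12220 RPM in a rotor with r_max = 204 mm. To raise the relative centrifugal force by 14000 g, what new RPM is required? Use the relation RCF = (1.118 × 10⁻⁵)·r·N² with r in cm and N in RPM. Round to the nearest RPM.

≈ 14516 RPM

r = 204 mm = 20.4 cm
Current RCF = 1.118 × 10⁻⁵ × 20.4 × (12220)² = 1.118 × 10⁻⁵ × 20.4 × 149,328,400 ≈ 34,057.6 × g
Target RCF = 34,057.6 + 14,000 = 48,057.6 × g
N² = 48,057.6 / (22.8072 × 10⁻⁵) = 210,712,407
N ≈ √210,712,407 ≈ 14,515.9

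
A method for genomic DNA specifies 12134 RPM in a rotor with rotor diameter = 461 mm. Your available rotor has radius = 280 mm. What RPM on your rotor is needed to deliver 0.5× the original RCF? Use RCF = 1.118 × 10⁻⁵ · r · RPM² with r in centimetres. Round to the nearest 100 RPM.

7800 RPM

Original rotor: r = 461 mm / 2 = 230.5 mm = 23.05 cm
RCF = 1.118 × 10⁻⁵ × r × N²
RCF_original = 1.118 × 10⁻⁵ × 23.05 × (12134)² = 1.118 × 10⁻⁵ × 23.05 × 147,233,956 ≈ 37,942 × g
Target RCF = 0.5 × 37,942 ≈ 18,971 × g
Your rotor: r = 280 mm = 28.0 cm
18,971 = 1.118 × 10⁻⁵ × 28 × N²
N² = 18,971 / (31.304 × 10⁻⁵) = 60,602,479
N ≈ √60,602,479 ≈ 7,784.8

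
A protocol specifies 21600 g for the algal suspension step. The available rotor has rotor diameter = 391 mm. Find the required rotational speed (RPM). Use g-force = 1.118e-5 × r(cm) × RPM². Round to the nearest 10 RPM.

N ≈ 9940 RPM

r = 391 mm / 2 = 195.5 mm = 19.55 cm
21,600 = 1.118 × 10⁻⁵ × 19.55 × N²
N² = 21,600 / (21.8569 × 10⁻⁵) = 98,824,627
N ≈ √98,824,627 ≈ 9,941.1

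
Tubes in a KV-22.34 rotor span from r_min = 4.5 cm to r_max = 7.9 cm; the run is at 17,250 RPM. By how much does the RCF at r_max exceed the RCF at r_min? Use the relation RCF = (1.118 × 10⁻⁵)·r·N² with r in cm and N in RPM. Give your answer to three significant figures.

11300 g

RCF_max = 1.118 × 10⁻⁵ × 7.9 × (17250)² = 1.118 × 10⁻⁵ × 7.9 × 297,562,500 ≈ 26,281.3 × g
RCF_min = 1.118 × 10⁻⁵ × 4.5 × (17250)² = 1.118 × 10⁻⁵ × 4.5 × 297,562,500 ≈ 14,970.4 × g
ΔRCF = 26,281.3 − 14,970.4 = 11,310.9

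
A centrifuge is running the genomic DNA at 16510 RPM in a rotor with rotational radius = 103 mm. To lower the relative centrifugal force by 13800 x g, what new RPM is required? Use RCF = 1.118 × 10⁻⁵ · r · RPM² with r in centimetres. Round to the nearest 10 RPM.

N₂ ≈ 12360 RPM

r = 103 mm = 10.3 cm
Current RCF = 1.118 × 10⁻⁵ × 10.3 × (16510)² = 1.118 × 10⁻⁵ × 10.3 × 272,580,100 ≈ 31,388.7 × g
Target RCF = 31,388.7 − 13,800 = 17,588.7 × g
N² = 17,588.7 / (11.5154 × 10⁻⁵) = 152,740,678
N ≈ √152,740,678 ≈ 12,358.8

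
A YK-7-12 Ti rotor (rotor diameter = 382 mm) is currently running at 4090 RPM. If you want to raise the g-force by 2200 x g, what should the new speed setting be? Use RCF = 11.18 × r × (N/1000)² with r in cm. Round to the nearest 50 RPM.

r = 382 mm / 2 = 191 mm = 19.1 cm
Current RCF = 11.18 × 19.1 × (4.09)² = 11.18 × 19.1 × 16.7281 ≈ 3,572.1 × g
Target RCF = 3,572.1 + 2,200 = 5,772.1 × g
(N/1000)² = 5,772.1 / 213.538 = 27.03079
N = 1000 × √27.03079 ≈ 5,199.1

N₂ ≈ 5200 RPM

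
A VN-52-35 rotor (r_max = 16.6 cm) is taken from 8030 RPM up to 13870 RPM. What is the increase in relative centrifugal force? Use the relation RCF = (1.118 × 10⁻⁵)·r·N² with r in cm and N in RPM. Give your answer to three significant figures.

RCF₁ = 1.118 × 10⁻⁵ × 16.6 × (8030)² = 1.118 × 10⁻⁵ × 16.6 × 64,480,900 ≈ 11,966.9 × g
RCF₂ = 1.118 × 10⁻⁵ × 16.6 × (13870)² = 1.118 × 10⁻⁵ × 16.6 × 192,376,900 ≈ 35,702.8 × g
Increase = 35,702.8 − 11,966.9 = 23,735.9

23700 ×g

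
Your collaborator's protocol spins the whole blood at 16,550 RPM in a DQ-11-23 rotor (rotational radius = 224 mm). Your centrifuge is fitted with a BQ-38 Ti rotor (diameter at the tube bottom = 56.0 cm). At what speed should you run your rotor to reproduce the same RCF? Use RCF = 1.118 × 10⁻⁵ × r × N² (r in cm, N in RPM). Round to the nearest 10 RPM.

Original rotor: r = 224 mm = 22.4 cm
RCF_original = 1.118 × 10⁻⁵ × 22.4 × (16550)² = 1.118 × 10⁻⁵ × 22.4 × 273,902,500 ≈ 68,594 × g
Your rotor: r = 56.0 / 2 = 28 cm
68,594 = 1.118 × 10⁻⁵ × 28 × N²
N² = 68,594 / (31.304 × 10⁻⁵) = 219,122,157
N ≈ √219,122,157 ≈ 14,802.8

≈ 14800 RPM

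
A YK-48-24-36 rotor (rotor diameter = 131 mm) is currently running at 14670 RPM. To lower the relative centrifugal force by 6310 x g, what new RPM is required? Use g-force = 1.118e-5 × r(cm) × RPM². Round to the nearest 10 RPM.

≈ 11360 RPM

r = 131 mm / 2 = 65.5 mm = 6.55 cm
Current RCF = 1.118 × 10⁻⁵ × 6.55 × (14670)² = 1.118 × 10⁻⁵ × 6.55 × 215,208,900 ≈ 15,759.5 × g
Target RCF = 15,759.5 − 6,310 = 9,449.5 × g
N² = 9,449.5 / (7.3229 × 10⁻⁵) = 129,040,407
N ≈ √129,040,407 ≈ 11,359.6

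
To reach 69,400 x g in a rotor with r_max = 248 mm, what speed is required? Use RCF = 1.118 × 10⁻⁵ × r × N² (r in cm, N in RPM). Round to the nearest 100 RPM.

N ≈ 15800 RPM

r = 248 mm = 24.8 cm
69,400 = 1.118 × 10⁻⁵ × 24.8 × N²
N² = 69,400 / (27.7264 × 10⁻⁵) = 250,302,960
N ≈ √250,302,960 ≈ 15,821.0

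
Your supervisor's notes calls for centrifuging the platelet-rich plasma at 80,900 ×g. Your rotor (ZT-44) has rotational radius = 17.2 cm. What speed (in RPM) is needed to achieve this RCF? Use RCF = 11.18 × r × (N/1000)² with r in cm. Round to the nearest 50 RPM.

20500 RPM

RCF = 11.18 × r × (N/1000)²
80,900 = 11.18 × 17.2 × (N/1000)²
(N/1000)² = 80,900 / 192.296 = 420.7056
N = 1000 × √420.7056 ≈ 20,511.1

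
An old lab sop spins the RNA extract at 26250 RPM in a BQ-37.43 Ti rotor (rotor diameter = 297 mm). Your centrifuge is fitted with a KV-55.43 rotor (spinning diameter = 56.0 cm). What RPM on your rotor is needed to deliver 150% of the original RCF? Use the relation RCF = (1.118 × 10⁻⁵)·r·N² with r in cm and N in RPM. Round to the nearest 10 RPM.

Original rotor: r = 297 mm / 2 = 148.5 mm = 14.85 cm
RCF_original = 1.118 × 10⁻⁵ × 14.85 × (26250)² = 1.118 × 10⁻⁵ × 14.85 × 689,062,500 ≈ 114,400.2 × g
Target RCF = 1.5 × 114,400.2 ≈ 171,600.3 × g
Your rotor: r = 56.0 / 2 = 28 cm
171,600.3 = 1.118 × 10⁻⁵ × 28 × N²
N² = 171,600.3 / (31.304 × 10⁻⁵) = 548,173,716
N ≈ √548,173,716 ≈ 23,413.1

≈ 23410 RPM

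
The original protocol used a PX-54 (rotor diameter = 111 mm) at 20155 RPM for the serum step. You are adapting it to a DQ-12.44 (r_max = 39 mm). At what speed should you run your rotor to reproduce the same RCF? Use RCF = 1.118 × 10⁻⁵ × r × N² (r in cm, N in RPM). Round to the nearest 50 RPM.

≈ 24050 RPM

Original rotor: r = 111 mm / 2 = 55.5 mm = 5.55 cm
RCF_original = 1.118 × 10⁻⁵ × 5.55 × (20155)² = 1.118 × 10⁻⁵ × 5.55 × 406,224,025 ≈ 25,205.8 × g
Your rotor: r = 39 mm = 3.9 cm
25,205.8 = 1.118 × 10⁻⁵ × 3.9 × N²
N² = 25,205.8 / (4.3602 × 10⁻⁵) = 578,088,161
N ≈ √578,088,161 ≈ 24,043.5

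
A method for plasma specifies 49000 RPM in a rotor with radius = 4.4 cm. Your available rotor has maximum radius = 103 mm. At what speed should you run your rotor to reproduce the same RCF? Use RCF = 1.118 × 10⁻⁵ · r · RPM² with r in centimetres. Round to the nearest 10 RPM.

≈ 32030 RPM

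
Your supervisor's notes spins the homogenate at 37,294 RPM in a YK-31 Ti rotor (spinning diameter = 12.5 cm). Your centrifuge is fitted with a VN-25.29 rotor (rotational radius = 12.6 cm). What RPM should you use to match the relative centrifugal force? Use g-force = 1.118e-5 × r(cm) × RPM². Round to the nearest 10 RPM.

Original rotor: r = 12.5 / 2 = 6.25 cm
RCF = 1.118 × 10⁻⁵ × r × N²
RCF_original = 1.118 × 10⁻⁵ × 6.25 × (37294)² = 1.118 × 10⁻⁵ × 6.25 × 1,390,842,436 ≈ 97,185.1 × g
97,185.1 = 1.118 × 10⁻⁵ × 12.6 × N²
N² = 97,185.1 / (14.0868 × 10⁻⁵) = 689,901,894
N ≈ √689,901,894 ≈ 26,266.0

≈ 26270 RPM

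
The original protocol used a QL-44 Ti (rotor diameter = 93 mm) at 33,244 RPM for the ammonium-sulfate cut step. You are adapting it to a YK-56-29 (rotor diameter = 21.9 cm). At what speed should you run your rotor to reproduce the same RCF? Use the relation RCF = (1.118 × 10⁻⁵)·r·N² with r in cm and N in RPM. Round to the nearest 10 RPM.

≈ 21660 RPM

Original rotor: r = 93 mm / 2 = 46.5 mm = 4.65 cm
RCF_original = 1.118 × 10⁻⁵ × 4.65 × (33244)² = 1.118 × 10⁻⁵ × 4.65 × 1,105,163,536 ≈ 57,454.1 × g
Your rotor: r = 21.9 / 2 = 10.95 cm
57,454.1 = 1.118 × 10⁻⁵ × 10.95 × N²
N² = 57,454.1 / (12.2421 × 10⁻⁵) = 469,315,722
N ≈ √469,315,722 ≈ 21,663.7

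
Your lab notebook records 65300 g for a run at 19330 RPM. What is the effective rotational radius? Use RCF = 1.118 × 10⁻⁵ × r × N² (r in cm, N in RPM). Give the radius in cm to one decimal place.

RCF = 1.118 × 10⁻⁵ × r × N²
65300 = 1.118 × 10⁻⁵ × r × (19330)²
r = 65300 / (1.118 × 10⁻⁵ × 373,648,900) = 65300 / 4177.395 ≈ 15.632 cm

r ≈ 15.6 cm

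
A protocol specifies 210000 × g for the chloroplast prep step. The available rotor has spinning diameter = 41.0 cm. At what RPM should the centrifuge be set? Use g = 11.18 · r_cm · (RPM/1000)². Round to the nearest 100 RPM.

r = 41.0 / 2 = 20.5 cm
RCF = 11.18 × r × (N/1000)²
210,000 = 11.18 × 20.5 × (N/1000)²
(N/1000)² = 210,000 / 229.19 = 916.2703
N = 1000 × √916.2703 ≈ 30,270.0

≈ 30300 RPM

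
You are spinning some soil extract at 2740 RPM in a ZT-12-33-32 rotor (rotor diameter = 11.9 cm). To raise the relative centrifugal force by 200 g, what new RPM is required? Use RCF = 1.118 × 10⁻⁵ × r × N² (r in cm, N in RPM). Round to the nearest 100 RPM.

r = 11.9 / 2 = 5.95 cm
Current RCF = 1.118 × 10⁻⁵ × 5.95 × (2740)² = 1.118 × 10⁻⁵ × 5.95 × 7,507,600 ≈ 499.4 × g
Target RCF = 499.4 + 200 = 699.4 × g
N² = 699.4 / (6.6521 × 10⁻⁵) = 10,513,973
N ≈ √10,513,973 ≈ 3,242.5

N₂ ≈ 3200 RPM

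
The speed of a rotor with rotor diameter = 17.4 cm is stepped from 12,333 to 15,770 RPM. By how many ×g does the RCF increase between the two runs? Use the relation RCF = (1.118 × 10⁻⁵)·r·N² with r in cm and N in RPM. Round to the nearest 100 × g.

9400 ×g

r = 17.4 / 2 = 8.7 cm
RCF₁ = 1.118 × 10⁻⁵ × 8.7 × (12333)² = 1.118 × 10⁻⁵ × 8.7 × 152,102,889 ≈ 14,794.4 × g
RCF₂ = 1.118 × 10⁻⁵ × 8.7 × (15770)² = 1.118 × 10⁻⁵ × 8.7 × 248,692,900 ≈ 24,189.4 × g
Increase = 24,189.4 − 14,794.4 = 9,395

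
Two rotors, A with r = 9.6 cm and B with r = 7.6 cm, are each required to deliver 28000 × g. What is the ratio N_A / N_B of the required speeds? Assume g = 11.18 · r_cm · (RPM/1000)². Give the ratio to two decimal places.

At fixed RCF, N ∝ 1/√r, so N_A/N_B = √(r_B/r_A) = √(7.6/9.6) = √0.791667 = 0.8898.

0.89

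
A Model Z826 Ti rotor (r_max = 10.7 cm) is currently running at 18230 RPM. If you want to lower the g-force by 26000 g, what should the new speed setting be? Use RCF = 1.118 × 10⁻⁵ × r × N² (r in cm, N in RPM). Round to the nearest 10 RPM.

10720 RPM

Current RCF = 1.118 × 10⁻⁵ × 10.7 × (18230)² = 1.118 × 10⁻⁵ × 10.7 × 332,332,900 ≈ 39,755.7 × g
Target RCF = 39,755.7 − 26,000 = 13,755.7 × g
N² = 13,755.7 / (11.9626 × 10⁻⁵) = 114,989,216
N ≈ √114,989,216 ≈ 10,723.3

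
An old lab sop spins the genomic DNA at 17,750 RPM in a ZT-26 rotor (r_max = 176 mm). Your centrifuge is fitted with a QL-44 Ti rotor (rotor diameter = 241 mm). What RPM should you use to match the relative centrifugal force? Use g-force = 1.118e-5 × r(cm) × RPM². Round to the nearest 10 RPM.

Original rotor: r = 176 mm = 17.6 cm
RCF_original = 1.118 × 10⁻⁵ × 17.6 × (17750)² = 1.118 × 10⁻⁵ × 17.6 × 315,062,500 ≈ 61,994.2 × g
Your rotor: r = 241 mm / 2 = 120.5 mm = 12.05 cm
61,994.2 = 1.118 × 10⁻⁵ × 12.05 × N²
N² = 61,994.2 / (13.4719 × 10⁻⁵) = 460,174,140
N ≈ √460,174,140 ≈ 21,451.7

≈ 21450 RPM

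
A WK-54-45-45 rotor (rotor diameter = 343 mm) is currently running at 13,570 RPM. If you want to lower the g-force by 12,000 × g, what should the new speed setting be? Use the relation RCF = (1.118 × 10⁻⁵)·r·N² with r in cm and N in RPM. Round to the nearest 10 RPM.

N₂ ≈ 11030 RPM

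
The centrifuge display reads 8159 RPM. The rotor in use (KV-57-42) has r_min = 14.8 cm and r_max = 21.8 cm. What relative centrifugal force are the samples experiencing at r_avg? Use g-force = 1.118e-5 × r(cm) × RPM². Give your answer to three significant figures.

13600 × g

r_avg = (14.8 + 21.8) / 2 = 18.3 cm
RCF = 1.118 × 10⁻⁵ × 18.3 × (8159)² = 1.118 × 10⁻⁵ × 18.3 × 66,569,281 ≈ 13,619.7 × g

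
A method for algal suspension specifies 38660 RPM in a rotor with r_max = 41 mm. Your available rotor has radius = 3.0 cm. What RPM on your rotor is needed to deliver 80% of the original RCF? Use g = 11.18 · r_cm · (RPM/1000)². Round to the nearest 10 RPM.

Original rotor: r = 41 mm = 4.1 cm
RCF_original = 11.18 × 4.1 × (38.66)² = 11.18 × 4.1 × 1,494.5956 ≈ 68,509.3 × g
Target RCF = 0.8 × 68,509.3 ≈ 54,807.4 × g
54,807.4 = 11.18 × 3 × (N/1000)²
(N/1000)² = 54,807.4 / 33.54 = 1634.091
N = 1000 × √1634.091 ≈ 40,423.9

40420 RPM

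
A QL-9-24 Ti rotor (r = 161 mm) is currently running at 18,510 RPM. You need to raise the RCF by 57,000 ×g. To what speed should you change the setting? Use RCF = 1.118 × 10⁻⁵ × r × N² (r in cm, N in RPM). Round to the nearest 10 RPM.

≈ 25680 RPM

r = 161 mm = 16.1 cm
Current RCF = 1.118 × 10⁻⁵ × 16.1 × (18510)² = 1.118 × 10⁻⁵ × 16.1 × 342,620,100 ≈ 61,670.9 × g
Target RCF = 61,670.9 + 57,000 = 118,670.9 × g
N² = 118,670.9 / (17.9998 × 10⁻⁵) = 659,290,103
N ≈ √659,290,103 ≈ 25,676.6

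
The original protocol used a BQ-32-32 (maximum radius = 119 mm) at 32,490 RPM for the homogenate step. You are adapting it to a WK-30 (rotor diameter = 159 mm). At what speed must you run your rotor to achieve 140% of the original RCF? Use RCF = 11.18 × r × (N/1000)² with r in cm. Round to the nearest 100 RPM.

Original rotor: r = 119 mm = 11.9 cm
RCF = 11.18 × r × (N/1000)²
RCF_original = 11.18 × 11.9 × (32.49)² = 11.18 × 11.9 × 1,055.6001 ≈ 140,439.1 × g
Target RCF = 1.4 × 140,439.1 ≈ 196,614.7 × g
Your rotor: r = 159 mm / 2 = 79.5 mm = 7.95 cm
196,614.7 = 11.18 × 7.95 × (N/1000)²
(N/1000)² = 196,614.7 / 88.881 = 2212.112
N = 1000 × √2212.112 ≈ 47,033.1

47000 RPM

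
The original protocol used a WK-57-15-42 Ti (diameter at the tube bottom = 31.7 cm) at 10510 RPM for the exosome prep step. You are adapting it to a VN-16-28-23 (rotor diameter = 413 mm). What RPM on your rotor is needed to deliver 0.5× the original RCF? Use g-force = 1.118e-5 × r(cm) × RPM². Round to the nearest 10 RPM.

6510 RPM

Original rotor: r = 31.7 / 2 = 15.85 cm
RCF = 1.118 × 10⁻⁵ × r × N²
RCF_original = 1.118 × 10⁻⁵ × 15.85 × (10510)² = 1.118 × 10⁻⁵ × 15.85 × 110,460,100 ≈ 19,573.9 × g
Target RCF = 0.5 × 19,573.9 ≈ 9,787 × g
Your rotor: r = 413 mm / 2 = 206.5 mm = 20.65 cm
9,787 = 1.118 × 10⁻⁵ × 20.65 × N²
N² = 9,787 / (23.0867 × 10⁻⁵) = 42,392,373
N ≈ √42,392,373 ≈ 6,510.9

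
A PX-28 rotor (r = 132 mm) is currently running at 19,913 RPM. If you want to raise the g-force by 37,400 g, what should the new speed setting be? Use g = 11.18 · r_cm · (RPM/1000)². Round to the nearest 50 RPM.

N₂ ≈ 25500 RPM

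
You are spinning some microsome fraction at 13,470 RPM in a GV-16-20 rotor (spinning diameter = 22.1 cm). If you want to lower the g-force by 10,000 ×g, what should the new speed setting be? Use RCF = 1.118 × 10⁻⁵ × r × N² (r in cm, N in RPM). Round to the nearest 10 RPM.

N₂ ≈ 10020 RPM

r = 22.1 / 2 = 11.05 cm
Current RCF = 1.118 × 10⁻⁵ × 11.05 × (13470)² = 1.118 × 10⁻⁵ × 11.05 × 181,440,900 ≈ 22,415 × g
Target RCF = 22,415 − 10,000 = 12,415 × g
N² = 12,415 / (12.3539 × 10⁻⁵) = 100,494,581
N ≈ √100,494,581 ≈ 10,024.7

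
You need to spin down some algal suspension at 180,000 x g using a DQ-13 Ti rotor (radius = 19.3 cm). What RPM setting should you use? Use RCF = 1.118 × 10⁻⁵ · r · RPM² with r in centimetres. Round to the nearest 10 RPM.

180,000 = 1.118 × 10⁻⁵ × 19.3 × N²
N² = 180,000 / (21.5774 × 10⁻⁵) = 834,206,160
N ≈ √834,206,160 ≈ 28,882.6

N ≈ 28880 RPM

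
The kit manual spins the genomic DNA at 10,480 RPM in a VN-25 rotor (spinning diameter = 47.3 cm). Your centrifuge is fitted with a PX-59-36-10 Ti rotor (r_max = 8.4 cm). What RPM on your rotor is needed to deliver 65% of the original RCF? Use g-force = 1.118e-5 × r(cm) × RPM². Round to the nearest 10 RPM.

Original rotor: r = 47.3 / 2 = 23.65 cm
RCF = 1.118 × 10⁻⁵ × r × N²
RCF_original = 1.118 × 10⁻⁵ × 23.65 × (10480)² = 1.118 × 10⁻⁵ × 23.65 × 109,830,400 ≈ 29,039.9 × g
Target RCF = 0.65 × 29,039.9 ≈ 18,875.9 × g
18,875.9 = 1.118 × 10⁻⁵ × 8.4 × N²
N² = 18,875.9 / (9.3912 × 10⁻⁵) = 200,995,613
N ≈ √200,995,613 ≈ 14,177.3

14180 RPM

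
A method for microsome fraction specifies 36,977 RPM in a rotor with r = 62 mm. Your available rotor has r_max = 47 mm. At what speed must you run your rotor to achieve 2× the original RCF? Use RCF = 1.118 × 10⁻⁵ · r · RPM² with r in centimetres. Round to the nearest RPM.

60061 RPM

Original rotor: r = 62 mm = 6.2 cm
RCF = 1.118 × 10⁻⁵ × r × N²
RCF_original = 1.118 × 10⁻⁵ × 6.2 × (36977)² = 1.118 × 10⁻⁵ × 6.2 × 1,367,298,529 ≈ 94,775.7 × g
Target RCF = 2 × 94,775.7 ≈ 189,551.4 × g
Your rotor: r = 47 mm = 4.7 cm
189,551.4 = 1.118 × 10⁻⁵ × 4.7 × N²
N² = 189,551.4 / (5.2546 × 10⁻⁵) = 3,607,342,138
N ≈ √3,607,342,138 ≈ 60,061.2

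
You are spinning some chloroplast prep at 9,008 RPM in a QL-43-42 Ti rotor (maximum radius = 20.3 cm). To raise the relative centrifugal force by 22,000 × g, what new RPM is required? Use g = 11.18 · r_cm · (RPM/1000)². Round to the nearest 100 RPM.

≈ 13300 RPM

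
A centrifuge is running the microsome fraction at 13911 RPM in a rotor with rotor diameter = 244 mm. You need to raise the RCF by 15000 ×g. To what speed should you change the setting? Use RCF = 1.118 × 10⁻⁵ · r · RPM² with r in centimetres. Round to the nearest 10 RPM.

≈ 17420 RPM

r = 244 mm / 2 = 122 mm = 12.2 cm
Current RCF = 1.118 × 10⁻⁵ × 12.2 × (13911)² = 1.118 × 10⁻⁵ × 12.2 × 193,515,921 ≈ 26,394.8 × g
Target RCF = 26,394.8 + 15,000 = 41,394.8 × g
N² = 41,394.8 / (13.6396 × 10⁻⁵) = 303,489,838
N ≈ √303,489,838 ≈ 17,421.0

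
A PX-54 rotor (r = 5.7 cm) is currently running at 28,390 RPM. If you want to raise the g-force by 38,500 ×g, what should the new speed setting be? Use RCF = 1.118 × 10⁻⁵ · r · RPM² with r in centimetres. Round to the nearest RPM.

N₂ ≈ 37552 RPM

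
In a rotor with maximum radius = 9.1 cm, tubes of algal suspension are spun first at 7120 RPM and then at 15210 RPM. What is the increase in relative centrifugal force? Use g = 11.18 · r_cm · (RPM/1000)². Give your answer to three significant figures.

18400 g

RCF₁ = 11.18 × 9.1 × (7.12)² = 11.18 × 9.1 × 50.6944 ≈ 5,157.5 × g
RCF₂ = 11.18 × 9.1 × (15.21)² = 11.18 × 9.1 × 231.3441 ≈ 23,536.5 × g
Increase = 23,536.5 − 5,157.5 = 18,379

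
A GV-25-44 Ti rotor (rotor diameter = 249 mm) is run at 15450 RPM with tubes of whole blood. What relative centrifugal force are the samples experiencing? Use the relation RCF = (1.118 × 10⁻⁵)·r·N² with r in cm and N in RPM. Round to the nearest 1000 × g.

r = 249 mm / 2 = 124.5 mm = 12.45 cm
RCF = 1.118 × 10⁻⁵ × r × N²
RCF = 1.118 × 10⁻⁵ × 12.45 × (15450)² = 1.118 × 10⁻⁵ × 12.45 × 238,702,500 ≈ 33,225.2 × g

≈ 33000 × g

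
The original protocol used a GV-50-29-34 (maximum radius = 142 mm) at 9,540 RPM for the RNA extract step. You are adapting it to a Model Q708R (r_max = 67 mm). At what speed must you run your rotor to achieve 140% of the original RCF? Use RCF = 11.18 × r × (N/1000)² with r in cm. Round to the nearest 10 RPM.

16430 RPM

Original rotor: r = 142 mm = 14.2 cm
RCF = 11.18 × r × (N/1000)²
RCF_original = 11.18 × 14.2 × (9.54)² = 11.18 × 14.2 × 91.0116 ≈ 14,448.6 × g
Target RCF = 1.4 × 14,448.6 ≈ 20,228 × g
Your rotor: r = 67 mm = 6.7 cm
20,228 = 11.18 × 6.7 × (N/1000)²
(N/1000)² = 20,228 / 74.906 = 270.0451
N = 1000 × √270.0451 ≈ 16,433.0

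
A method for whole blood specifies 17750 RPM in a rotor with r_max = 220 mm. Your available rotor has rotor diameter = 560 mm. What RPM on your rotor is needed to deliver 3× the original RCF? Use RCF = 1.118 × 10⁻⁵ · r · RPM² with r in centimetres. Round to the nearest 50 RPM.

Original rotor: r = 220 mm = 22.0 cm
RCF_original = 1.118 × 10⁻⁵ × 22 × (17750)² = 1.118 × 10⁻⁵ × 22 × 315,062,500 ≈ 77,492.8 × g
Target RCF = 3 × 77,492.8 ≈ 232,478.4 × g
Your rotor: r = 560 mm / 2 = 280 mm = 28 cm
232,478.4 = 1.118 × 10⁻⁵ × 28 × N²
N² = 232,478.4 / (31.304 × 10⁻⁵) = 742,647,585
N ≈ √742,647,585 ≈ 27,251.6

27250 RPM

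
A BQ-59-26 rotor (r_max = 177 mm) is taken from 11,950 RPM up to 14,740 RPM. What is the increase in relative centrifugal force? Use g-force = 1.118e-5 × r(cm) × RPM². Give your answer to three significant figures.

14700 × g

r = 177 mm = 17.7 cm
RCF₁ = 1.118 × 10⁻⁵ × 17.7 × (11950)² = 1.118 × 10⁻⁵ × 17.7 × 142,802,500 ≈ 28,258.6 × g
RCF₂ = 1.118 × 10⁻⁵ × 17.7 × (14740)² = 1.118 × 10⁻⁵ × 17.7 × 217,267,600 ≈ 42,994.2 × g
Increase = 42,994.2 − 28,258.6 = 14,735.6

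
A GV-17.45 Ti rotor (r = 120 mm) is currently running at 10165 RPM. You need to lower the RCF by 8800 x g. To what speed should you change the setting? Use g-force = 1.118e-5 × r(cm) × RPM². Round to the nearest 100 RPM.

N₂ ≈ 6100 RPM

r = 120 mm = 12.0 cm
Current RCF = 1.118 × 10⁻⁵ × 12 × (10165)² = 1.118 × 10⁻⁵ × 12 × 103,327,225 ≈ 13,862.4 × g
Target RCF = 13,862.4 − 8,800 = 5,062.4 × g
N² = 5,062.4 / (13.416 × 10⁻⁵) = 37,734,049
N ≈ √37,734,049 ≈ 6,142.8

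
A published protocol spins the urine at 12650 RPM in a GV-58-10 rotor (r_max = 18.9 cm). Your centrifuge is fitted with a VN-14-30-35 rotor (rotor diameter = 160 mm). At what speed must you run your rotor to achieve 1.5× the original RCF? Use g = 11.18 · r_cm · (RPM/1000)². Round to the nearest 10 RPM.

23810 RPM

RCF_original = 11.18 × 18.9 × (12.65)² = 11.18 × 18.9 × 160.0225 ≈ 33,813.1 × g
Target RCF = 1.5 × 33,813.1 ≈ 50,719.6 × g
Your rotor: r = 160 mm / 2 = 80 mm = 8 cm
50,719.6 = 11.18 × 8 × (N/1000)²
(N/1000)² = 50,719.6 / 89.44 = 567.0796
N = 1000 × √567.0796 ≈ 23,813.4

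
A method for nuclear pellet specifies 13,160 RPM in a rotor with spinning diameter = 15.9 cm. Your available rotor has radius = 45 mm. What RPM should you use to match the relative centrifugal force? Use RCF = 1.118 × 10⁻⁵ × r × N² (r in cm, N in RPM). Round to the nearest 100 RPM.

Original rotor: r = 15.9 / 2 = 7.95 cm
RCF = 1.118 × 10⁻⁵ × r × N²
RCF_original = 1.118 × 10⁻⁵ × 7.95 × (13160)² = 1.118 × 10⁻⁵ × 7.95 × 173,185,600 ≈ 15,392.9 × g
Your rotor: r = 45 mm = 4.5 cm
15,392.9 = 1.118 × 10⁻⁵ × 4.5 × N²
N² = 15,392.9 / (5.031 × 10⁻⁵) = 305,961,042
N ≈ √305,961,042 ≈ 17,491.7

17500 RPM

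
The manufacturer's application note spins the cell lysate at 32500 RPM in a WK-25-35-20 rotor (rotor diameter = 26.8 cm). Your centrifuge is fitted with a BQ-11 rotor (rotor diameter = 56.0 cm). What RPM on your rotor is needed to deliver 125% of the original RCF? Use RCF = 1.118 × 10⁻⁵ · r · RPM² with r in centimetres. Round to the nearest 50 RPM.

25150 RPM

Original rotor: r = 26.8 / 2 = 13.4 cm
RCF = 1.118 × 10⁻⁵ × r × N²
RCF_original = 1.118 × 10⁻⁵ × 13.4 × (32500)² = 1.118 × 10⁻⁵ × 13.4 × 1,056,250,000 ≈ 158,238.9 × g
Target RCF = 1.25 × 158,238.9 ≈ 197,798.6 × g
Your rotor: r = 56.0 / 2 = 28 cm
197,798.6 = 1.118 × 10⁻⁵ × 28 × N²
N² = 197,798.6 / (31.304 × 10⁻⁵) = 631,863,660
N ≈ √631,863,660 ≈ 25,136.9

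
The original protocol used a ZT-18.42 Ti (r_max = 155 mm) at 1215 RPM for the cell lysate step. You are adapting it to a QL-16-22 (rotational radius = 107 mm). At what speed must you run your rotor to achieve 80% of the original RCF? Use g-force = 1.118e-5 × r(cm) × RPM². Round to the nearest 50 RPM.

≈ 1300 RPM

Original rotor: r = 155 mm = 15.5 cm
RCF = 1.118 × 10⁻⁵ × r × N²
RCF_original = 1.118 × 10⁻⁵ × 15.5 × (1215)² = 1.118 × 10⁻⁵ × 15.5 × 1,476,225 ≈ 255.8 × g
Target RCF = 0.8 × 255.8 ≈ 204.6 × g
Your rotor: r = 107 mm = 10.7 cm
204.6 = 1.118 × 10⁻⁵ × 10.7 × N²
N² = 204.6 / (11.9626 × 10⁻⁵) = 1,710,331
N ≈ √1,710,331 ≈ 1,307.8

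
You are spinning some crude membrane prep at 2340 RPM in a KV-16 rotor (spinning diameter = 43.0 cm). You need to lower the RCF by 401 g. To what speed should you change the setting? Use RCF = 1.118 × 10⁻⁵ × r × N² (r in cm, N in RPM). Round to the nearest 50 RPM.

r = 43.0 / 2 = 21.5 cm
Current RCF = 1.118 × 10⁻⁵ × 21.5 × (2340)² = 1.118 × 10⁻⁵ × 21.5 × 5,475,600 ≈ 1,316.2 × g
Target RCF = 1,316.2 − 401 = 915.2 × g
N² = 915.2 / (24.037 × 10⁻⁵) = 3,807,463
N ≈ √3,807,463 ≈ 1,951.3

N₂ ≈ 1950 RPM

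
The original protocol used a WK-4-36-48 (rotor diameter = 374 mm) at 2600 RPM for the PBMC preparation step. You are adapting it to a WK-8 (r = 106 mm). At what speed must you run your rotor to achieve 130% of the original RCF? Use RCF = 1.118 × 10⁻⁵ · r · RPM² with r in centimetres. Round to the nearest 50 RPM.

≈ 3950 RPM

Original rotor: r = 374 mm / 2 = 187 mm = 18.7 cm
RCF = 1.118 × 10⁻⁵ × r × N²
RCF_original = 1.118 × 10⁻⁵ × 18.7 × (2600)² = 1.118 × 10⁻⁵ × 18.7 × 6,760,000 ≈ 1,413.3 × g
Target RCF = 1.3 × 1,413.3 ≈ 1,837.3 × g
Your rotor: r = 106 mm = 10.6 cm
1,837.3 = 1.118 × 10⁻⁵ × 10.6 × N²
N² = 1,837.3 / (11.8508 × 10⁻⁵) = 15,503,595
N ≈ √15,503,595 ≈ 3,937.5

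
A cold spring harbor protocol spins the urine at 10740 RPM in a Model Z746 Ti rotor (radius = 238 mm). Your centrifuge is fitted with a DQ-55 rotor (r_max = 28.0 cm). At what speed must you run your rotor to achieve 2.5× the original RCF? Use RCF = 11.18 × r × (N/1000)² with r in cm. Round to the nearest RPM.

Original rotor: r = 238 mm = 23.8 cm
RCF = 11.18 × r × (N/1000)²
RCF_original = 11.18 × 23.8 × (10.74)² = 11.18 × 23.8 × 115.3476 ≈ 30,692.2 × g
Target RCF = 2.5 × 30,692.2 ≈ 76,730.5 × g
76,730.5 = 11.18 × 28 × (N/1000)²
(N/1000)² = 76,730.5 / 313.04 = 245.114
N = 1000 × √245.114 ≈ 15,656.1

≈ 15656 RPM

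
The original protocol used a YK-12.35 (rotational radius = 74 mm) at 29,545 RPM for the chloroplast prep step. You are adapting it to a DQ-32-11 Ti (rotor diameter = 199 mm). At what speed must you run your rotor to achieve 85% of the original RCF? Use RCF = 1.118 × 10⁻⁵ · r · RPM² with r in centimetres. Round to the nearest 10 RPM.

Original rotor: r = 74 mm = 7.4 cm
RCF = 1.118 × 10⁻⁵ × r × N²
RCF_original = 1.118 × 10⁻⁵ × 7.4 × (29545)² = 1.118 × 10⁻⁵ × 7.4 × 872,907,025 ≈ 72,217.3 × g
Target RCF = 0.85 × 72,217.3 ≈ 61,384.7 × g
Your rotor: r = 199 mm / 2 = 99.5 mm = 9.95 cm
61,384.7 = 1.118 × 10⁻⁵ × 9.95 × N²
N² = 61,384.7 / (11.1241 × 10⁻⁵) = 551,817,226
N ≈ √551,817,226 ≈ 23,490.8

≈ 23490 RPM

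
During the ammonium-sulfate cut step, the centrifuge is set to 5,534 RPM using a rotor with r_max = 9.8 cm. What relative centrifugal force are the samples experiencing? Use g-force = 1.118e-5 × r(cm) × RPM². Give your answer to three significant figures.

RCF ≈ 3360 x g

RCF = 1.118 × 10⁻⁵ × r × N²
RCF = 1.118 × 10⁻⁵ × 9.8 × (5534)² = 1.118 × 10⁻⁵ × 9.8 × 30,625,156 ≈ 3,355.4 × g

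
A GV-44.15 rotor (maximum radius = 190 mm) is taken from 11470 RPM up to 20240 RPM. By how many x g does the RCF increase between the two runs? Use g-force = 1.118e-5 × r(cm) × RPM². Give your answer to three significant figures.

≈ 59100 x g

r = 190 mm = 19.0 cm
RCF₁ = 1.118 × 10⁻⁵ × 19 × (11470)² = 1.118 × 10⁻⁵ × 19 × 131,560,900 ≈ 27,946.2 × g
RCF₂ = 1.118 × 10⁻⁵ × 19 × (20240)² = 1.118 × 10⁻⁵ × 19 × 409,657,600 ≈ 87,019.5 × g
Increase = 87,019.5 − 27,946.2 = 59,073.3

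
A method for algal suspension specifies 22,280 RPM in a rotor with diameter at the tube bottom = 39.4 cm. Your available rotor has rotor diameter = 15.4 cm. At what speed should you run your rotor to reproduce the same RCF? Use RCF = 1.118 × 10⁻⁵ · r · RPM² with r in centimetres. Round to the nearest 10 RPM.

Original rotor: r = 39.4 / 2 = 19.7 cm
RCF_original = 1.118 × 10⁻⁵ × 19.7 × (22280)² = 1.118 × 10⁻⁵ × 19.7 × 496,398,400 ≈ 109,329.8 × g
Your rotor: r = 15.4 / 2 = 7.7 cm
109,329.8 = 1.118 × 10⁻⁵ × 7.7 × N²
N² = 109,329.8 / (8.6086 × 10⁻⁵) = 1,270,006,737
N ≈ √1,270,006,737 ≈ 35,637.2

≈ 35640 RPM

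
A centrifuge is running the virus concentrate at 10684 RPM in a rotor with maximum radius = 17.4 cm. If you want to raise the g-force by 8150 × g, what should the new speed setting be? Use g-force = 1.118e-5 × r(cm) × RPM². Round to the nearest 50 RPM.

Current RCF = 1.118 × 10⁻⁵ × 17.4 × (10684)² = 1.118 × 10⁻⁵ × 17.4 × 114,147,856 ≈ 22,205.4 × g
Target RCF = 22,205.4 + 8,150 = 30,355.4 × g
N² = 30,355.4 / (19.4532 × 10⁻⁵) = 156,043,222
N ≈ √156,043,222 ≈ 12,491.7

≈ 12500 RPM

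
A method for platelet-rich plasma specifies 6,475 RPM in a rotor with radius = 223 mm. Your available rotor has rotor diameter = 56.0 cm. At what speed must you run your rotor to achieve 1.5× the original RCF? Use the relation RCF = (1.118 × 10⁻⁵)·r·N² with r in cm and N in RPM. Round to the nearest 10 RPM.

7080 RPM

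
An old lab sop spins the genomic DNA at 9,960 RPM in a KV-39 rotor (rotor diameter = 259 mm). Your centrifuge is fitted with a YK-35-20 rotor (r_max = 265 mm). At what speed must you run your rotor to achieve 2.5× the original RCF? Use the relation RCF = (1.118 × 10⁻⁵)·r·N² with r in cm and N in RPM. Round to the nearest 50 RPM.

Original rotor: r = 259 mm / 2 = 129.5 mm = 12.95 cm
RCF = 1.118 × 10⁻⁵ × r × N²
RCF_original = 1.118 × 10⁻⁵ × 12.95 × (9960)² = 1.118 × 10⁻⁵ × 12.95 × 99,201,600 ≈ 14,362.5 × g
Target RCF = 2.5 × 14,362.5 ≈ 35,906.2 × g
Your rotor: r = 265 mm = 26.5 cm
35,906.2 = 1.118 × 10⁻⁵ × 26.5 × N²
N² = 35,906.2 / (29.627 × 10⁻⁵) = 121,194,181
N ≈ √121,194,181 ≈ 11,008.8

11000 RPM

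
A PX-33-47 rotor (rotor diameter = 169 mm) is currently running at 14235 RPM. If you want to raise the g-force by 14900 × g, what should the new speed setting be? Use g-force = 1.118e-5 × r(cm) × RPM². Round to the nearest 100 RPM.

r = 169 mm / 2 = 84.5 mm = 8.45 cm
Current RCF = 1.118 × 10⁻⁵ × 8.45 × (14235)² = 1.118 × 10⁻⁵ × 8.45 × 202,635,225 ≈ 19,143.2 × g
Target RCF = 19,143.2 + 14,900 = 34,043.2 × g
N² = 34,043.2 / (9.4471 × 10⁻⁵) = 360,356,088
N ≈ √360,356,088 ≈ 18,983.0

19000 RPM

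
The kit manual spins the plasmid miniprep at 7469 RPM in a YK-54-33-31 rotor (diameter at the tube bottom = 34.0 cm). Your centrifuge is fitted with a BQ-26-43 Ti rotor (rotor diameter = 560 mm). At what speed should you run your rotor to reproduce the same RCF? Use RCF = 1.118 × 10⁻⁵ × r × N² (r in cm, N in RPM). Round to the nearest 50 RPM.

≈ 5800 RPM

Original rotor: r = 34.0 / 2 = 17 cm
RCF_original = 1.118 × 10⁻⁵ × 17 × (7469)² = 1.118 × 10⁻⁵ × 17 × 55,785,961 ≈ 10,602.7 × g
Your rotor: r = 560 mm / 2 = 280 mm = 28 cm
10,602.7 = 1.118 × 10⁻⁵ × 28 × N²
N² = 10,602.7 / (31.304 × 10⁻⁵) = 33,870,112
N ≈ √33,870,112 ≈ 5,819.8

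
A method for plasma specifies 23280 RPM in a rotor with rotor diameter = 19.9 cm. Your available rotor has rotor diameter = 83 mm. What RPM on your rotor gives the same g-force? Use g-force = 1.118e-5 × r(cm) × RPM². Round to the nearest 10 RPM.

36050 RPM

Original rotor: r = 19.9 / 2 = 9.95 cm
RCF_original = 1.118 × 10⁻⁵ × 9.95 × (23280)² = 1.118 × 10⁻⁵ × 9.95 × 541,958,400 ≈ 60,288 × g
Your rotor: r = 83 mm / 2 = 41.5 mm = 4.15 cm
60,288 = 1.118 × 10⁻⁵ × 4.15 × N²
N² = 60,288 / (4.6397 × 10⁻⁵) = 1,299,394,357
N ≈ √1,299,394,357 ≈ 36,047.1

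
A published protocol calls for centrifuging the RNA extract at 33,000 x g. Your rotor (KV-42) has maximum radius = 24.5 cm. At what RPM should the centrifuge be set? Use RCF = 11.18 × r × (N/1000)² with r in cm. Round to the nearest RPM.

10976 RPM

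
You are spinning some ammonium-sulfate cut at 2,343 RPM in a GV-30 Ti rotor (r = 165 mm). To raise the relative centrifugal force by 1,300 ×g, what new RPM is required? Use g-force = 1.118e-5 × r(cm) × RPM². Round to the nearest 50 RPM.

N₂ ≈ 3550 RPM

r = 165 mm = 16.5 cm
Current RCF = 1.118 × 10⁻⁵ × 16.5 × (2343)² = 1.118 × 10⁻⁵ × 16.5 × 5,489,649 ≈ 1,012.7 × g
Target RCF = 1,012.7 + 1,300 = 2,312.7 × g
N² = 2,312.7 / (18.447 × 10⁻⁵) = 12,536,998
N ≈ √12,536,998 ≈ 3,540.8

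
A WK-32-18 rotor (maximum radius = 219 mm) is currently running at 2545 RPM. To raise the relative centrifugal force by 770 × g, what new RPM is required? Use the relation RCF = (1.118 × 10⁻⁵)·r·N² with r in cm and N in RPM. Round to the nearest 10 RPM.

3100 RPM

r = 219 mm = 21.9 cm
Current RCF = 1.118 × 10⁻⁵ × 21.9 × (2545)² = 1.118 × 10⁻⁵ × 21.9 × 6,477,025 ≈ 1,585.8 × g
Target RCF = 1,585.8 + 770 = 2,355.8 × g
N² = 2,355.8 / (24.4842 × 10⁻⁵) = 9,621,715
N ≈ √9,621,715 ≈ 3,101.9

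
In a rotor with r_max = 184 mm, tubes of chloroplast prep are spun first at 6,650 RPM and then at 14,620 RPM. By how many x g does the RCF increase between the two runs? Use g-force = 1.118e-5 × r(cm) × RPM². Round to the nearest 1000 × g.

≈ 35000 x g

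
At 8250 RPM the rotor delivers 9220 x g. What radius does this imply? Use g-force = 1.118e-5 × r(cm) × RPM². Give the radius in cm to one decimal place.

12.1 cm

9220 = 1.118 × 10⁻⁵ × r × (8250)²
r = 9220 / (1.118 × 10⁻⁵ × 68,062,500) = 9220 / 760.9388 ≈ 12.117 cm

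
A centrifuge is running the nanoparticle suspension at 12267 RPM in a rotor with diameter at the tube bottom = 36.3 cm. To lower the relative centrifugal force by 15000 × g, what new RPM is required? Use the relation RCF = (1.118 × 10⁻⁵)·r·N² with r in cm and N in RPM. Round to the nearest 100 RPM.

8700 RPM

r = 36.3 / 2 = 18.15 cm
Current RCF = 1.118 × 10⁻⁵ × 18.15 × (12267)² = 1.118 × 10⁻⁵ × 18.15 × 150,479,289 ≈ 30,534.8 × g
Target RCF = 30,534.8 − 15,000 = 15,534.8 × g
N² = 15,534.8 / (20.2917 × 10⁻⁵) = 76,557,410
N ≈ √76,557,410 ≈ 8,749.7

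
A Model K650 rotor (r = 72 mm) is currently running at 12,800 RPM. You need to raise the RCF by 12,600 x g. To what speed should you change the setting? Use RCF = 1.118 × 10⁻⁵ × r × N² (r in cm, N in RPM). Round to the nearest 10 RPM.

r = 72 mm = 7.2 cm
Current RCF = 1.118 × 10⁻⁵ × 7.2 × (12800)² = 1.118 × 10⁻⁵ × 7.2 × 163,840,000 ≈ 13,188.5 × g
Target RCF = 13,188.5 + 12,600 = 25,788.5 × g
N² = 25,788.5 / (8.0496 × 10⁻⁵) = 320,369,956
N ≈ √320,369,956 ≈ 17,898.9

N₂ ≈ 17900 RPM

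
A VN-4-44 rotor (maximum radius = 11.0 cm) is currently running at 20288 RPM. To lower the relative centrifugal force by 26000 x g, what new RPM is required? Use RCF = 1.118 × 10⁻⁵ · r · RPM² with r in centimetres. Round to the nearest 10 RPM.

N₂ ≈ 14150 RPM

Current RCF = 1.118 × 10⁻⁵ × 11 × (20288)² = 1.118 × 10⁻⁵ × 11 × 411,602,944 ≈ 50,618.9 × g
Target RCF = 50,618.9 − 26,000 = 24,618.9 × g
N² = 24,618.9 / (12.298 × 10⁻⁵) = 200,186,209
N ≈ √200,186,209 ≈ 14,148.7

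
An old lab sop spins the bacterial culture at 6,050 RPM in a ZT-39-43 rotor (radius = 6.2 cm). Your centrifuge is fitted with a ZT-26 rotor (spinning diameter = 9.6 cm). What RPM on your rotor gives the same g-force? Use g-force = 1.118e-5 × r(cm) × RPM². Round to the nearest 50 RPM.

RCF = 1.118 × 10⁻⁵ × r × N²
RCF_original = 1.118 × 10⁻⁵ × 6.2 × (6050)² = 1.118 × 10⁻⁵ × 6.2 × 36,602,500 ≈ 2,537.1 × g
Your rotor: r = 9.6 / 2 = 4.8 cm
2,537.1 = 1.118 × 10⁻⁵ × 4.8 × N²
N² = 2,537.1 / (5.3664 × 10⁻⁵) = 47,277,504
N ≈ √47,277,504 ≈ 6,875.9

6900 RPM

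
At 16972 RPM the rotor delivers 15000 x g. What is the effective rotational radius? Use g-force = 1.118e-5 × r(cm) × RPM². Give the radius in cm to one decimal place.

4.7 cm

15000 = 1.118 × 10⁻⁵ × r × (16972)²
r = 15000 / (1.118 × 10⁻⁵ × 288,048,784) = 15000 / 3220.385 ≈ 4.658 cm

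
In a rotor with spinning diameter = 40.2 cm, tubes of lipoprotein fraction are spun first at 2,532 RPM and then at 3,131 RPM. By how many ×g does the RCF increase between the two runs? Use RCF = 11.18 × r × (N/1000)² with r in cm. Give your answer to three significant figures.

r = 40.2 / 2 = 20.1 cm
RCF₁ = 11.18 × 20.1 × (2.532)² = 11.18 × 20.1 × 6.411024 ≈ 1,440.7 × g
RCF₂ = 11.18 × 20.1 × (3.131)² = 11.18 × 20.1 × 9.803161 ≈ 2,202.9 × g
Increase = 2,202.9 − 1,440.7 = 762.2

≈ 762 ×g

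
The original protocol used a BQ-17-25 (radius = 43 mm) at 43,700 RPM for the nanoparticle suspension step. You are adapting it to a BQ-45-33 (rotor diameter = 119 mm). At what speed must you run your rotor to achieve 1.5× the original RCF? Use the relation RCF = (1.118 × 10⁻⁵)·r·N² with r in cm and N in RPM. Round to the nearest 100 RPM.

≈ 45500 RPM

Original rotor: r = 43 mm = 4.3 cm
RCF_original = 1.118 × 10⁻⁵ × 4.3 × (43700)² = 1.118 × 10⁻⁵ × 4.3 × 1,909,690,000 ≈ 91,806.4 × g
Target RCF = 1.5 × 91,806.4 ≈ 137,709.6 × g
Your rotor: r = 119 mm / 2 = 59.5 mm = 5.95 cm
137,709.6 = 1.118 × 10⁻⁵ × 5.95 × N²
N² = 137,709.6 / (6.6521 × 10⁻⁵) = 2,070,167,316
N ≈ √2,070,167,316 ≈ 45,499.1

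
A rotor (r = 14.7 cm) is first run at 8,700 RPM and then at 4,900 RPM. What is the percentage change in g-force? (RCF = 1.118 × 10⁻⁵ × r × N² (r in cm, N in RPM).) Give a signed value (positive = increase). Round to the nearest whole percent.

-68%

RCF ∝ N², so the ratio is (4900/8700)² = (0.563218)² = 0.3172.
Change = 0.3172 − 1 = -0.6828 → -68.3%.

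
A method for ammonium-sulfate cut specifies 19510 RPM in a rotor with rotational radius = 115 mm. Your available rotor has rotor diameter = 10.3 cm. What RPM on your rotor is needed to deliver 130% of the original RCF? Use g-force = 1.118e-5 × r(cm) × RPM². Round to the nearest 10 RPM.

Original rotor: r = 115 mm = 11.5 cm
RCF_original = 1.118 × 10⁻⁵ × 11.5 × (19510)² = 1.118 × 10⁻⁵ × 11.5 × 380,640,100 ≈ 48,938.9 × g
Target RCF = 1.3 × 48,938.9 ≈ 63,620.6 × g
Your rotor: r = 10.3 / 2 = 5.15 cm
63,620.6 = 1.118 × 10⁻⁵ × 5.15 × N²
N² = 63,620.6 / (5.7577 × 10⁻⁵) = 1,104,965,524
N ≈ √1,104,965,524 ≈ 33,241.0

≈ 33240 RPM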